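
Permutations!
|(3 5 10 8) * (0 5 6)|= |(0 5 10 8 3 6)|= 6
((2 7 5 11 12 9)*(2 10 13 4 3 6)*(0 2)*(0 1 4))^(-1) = (0 13 10 9 12 11 5 7 2)(1 6 3 4)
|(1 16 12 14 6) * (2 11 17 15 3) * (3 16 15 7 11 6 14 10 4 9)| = |(1 15 16 12 10 4 9 3 2 6)(7 11 17)| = 30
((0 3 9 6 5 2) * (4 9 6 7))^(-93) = (9)(0 6 2 3 5)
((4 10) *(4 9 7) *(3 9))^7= (3 7 10 9 4)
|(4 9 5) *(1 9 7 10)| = |(1 9 5 4 7 10)| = 6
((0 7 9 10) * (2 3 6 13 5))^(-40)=((0 7 9 10)(2 3 6 13 5))^(-40)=(13)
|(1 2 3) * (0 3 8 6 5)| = 7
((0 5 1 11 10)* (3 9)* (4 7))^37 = ((0 5 1 11 10)(3 9)(4 7))^37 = (0 1 10 5 11)(3 9)(4 7)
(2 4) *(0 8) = (0 8)(2 4) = [8, 1, 4, 3, 2, 5, 6, 7, 0]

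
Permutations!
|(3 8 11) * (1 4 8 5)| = |(1 4 8 11 3 5)| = 6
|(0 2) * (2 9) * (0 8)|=4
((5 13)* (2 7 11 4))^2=((2 7 11 4)(5 13))^2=(13)(2 11)(4 7)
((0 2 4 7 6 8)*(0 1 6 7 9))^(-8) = ((0 2 4 9)(1 6 8))^(-8) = (9)(1 6 8)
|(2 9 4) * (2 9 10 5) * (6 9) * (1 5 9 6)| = 6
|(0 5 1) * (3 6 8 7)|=12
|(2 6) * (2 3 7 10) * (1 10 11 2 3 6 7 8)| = |(1 10 3 8)(2 7 11)| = 12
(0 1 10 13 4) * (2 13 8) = (0 1 10 8 2 13 4) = [1, 10, 13, 3, 0, 5, 6, 7, 2, 9, 8, 11, 12, 4]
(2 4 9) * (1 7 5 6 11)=[0, 7, 4, 3, 9, 6, 11, 5, 8, 2, 10, 1]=(1 7 5 6 11)(2 4 9)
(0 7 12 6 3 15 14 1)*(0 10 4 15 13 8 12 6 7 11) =(0 11)(1 10 4 15 14)(3 13 8 12 7 6) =[11, 10, 2, 13, 15, 5, 3, 6, 12, 9, 4, 0, 7, 8, 1, 14]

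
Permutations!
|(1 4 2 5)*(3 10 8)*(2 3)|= |(1 4 3 10 8 2 5)|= 7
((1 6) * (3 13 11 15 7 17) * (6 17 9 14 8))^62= (1 9 13 6 7 3 8 15 17 14 11)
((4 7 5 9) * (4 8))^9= ((4 7 5 9 8))^9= (4 8 9 5 7)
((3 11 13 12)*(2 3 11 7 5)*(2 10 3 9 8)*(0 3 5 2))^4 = (0 9 7)(2 3 8)(11 13 12)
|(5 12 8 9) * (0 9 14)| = |(0 9 5 12 8 14)| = 6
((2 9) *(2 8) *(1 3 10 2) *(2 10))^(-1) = (10)(1 8 9 2 3)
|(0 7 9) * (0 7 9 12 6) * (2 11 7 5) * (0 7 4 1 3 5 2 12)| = 11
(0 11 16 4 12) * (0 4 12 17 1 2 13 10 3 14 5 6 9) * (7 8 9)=(0 11 16 12 4 17 1 2 13 10 3 14 5 6 7 8 9)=[11, 2, 13, 14, 17, 6, 7, 8, 9, 0, 3, 16, 4, 10, 5, 15, 12, 1]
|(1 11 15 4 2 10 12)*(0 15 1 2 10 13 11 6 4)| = 8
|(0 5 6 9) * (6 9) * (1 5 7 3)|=|(0 7 3 1 5 9)|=6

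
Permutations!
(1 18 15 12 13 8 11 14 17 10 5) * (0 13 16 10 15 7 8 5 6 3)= (0 13 5 1 18 7 8 11 14 17 15 12 16 10 6 3)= [13, 18, 2, 0, 4, 1, 3, 8, 11, 9, 6, 14, 16, 5, 17, 12, 10, 15, 7]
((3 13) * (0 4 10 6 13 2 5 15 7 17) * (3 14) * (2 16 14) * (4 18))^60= ((0 18 4 10 6 13 2 5 15 7 17)(3 16 14))^60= (0 13 17 6 7 10 15 4 5 18 2)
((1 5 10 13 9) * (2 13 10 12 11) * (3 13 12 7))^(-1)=((1 5 7 3 13 9)(2 12 11))^(-1)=(1 9 13 3 7 5)(2 11 12)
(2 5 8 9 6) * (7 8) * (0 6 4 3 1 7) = (0 6 2 5)(1 7 8 9 4 3) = [6, 7, 5, 1, 3, 0, 2, 8, 9, 4]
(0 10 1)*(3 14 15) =(0 10 1)(3 14 15) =[10, 0, 2, 14, 4, 5, 6, 7, 8, 9, 1, 11, 12, 13, 15, 3]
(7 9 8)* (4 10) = [0, 1, 2, 3, 10, 5, 6, 9, 7, 8, 4] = (4 10)(7 9 8)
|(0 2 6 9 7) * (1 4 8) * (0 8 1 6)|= 4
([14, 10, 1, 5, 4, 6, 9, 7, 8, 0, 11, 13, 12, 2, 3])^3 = [5, 13, 11, 9, 4, 0, 14, 7, 8, 3, 2, 1, 12, 10, 6]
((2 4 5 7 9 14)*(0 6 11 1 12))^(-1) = (0 12 1 11 6)(2 14 9 7 5 4) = ((0 6 11 1 12)(2 4 5 7 9 14))^(-1)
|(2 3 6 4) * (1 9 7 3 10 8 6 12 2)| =10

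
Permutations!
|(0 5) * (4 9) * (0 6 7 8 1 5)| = 10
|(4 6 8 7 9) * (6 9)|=6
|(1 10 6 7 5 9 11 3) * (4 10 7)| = 6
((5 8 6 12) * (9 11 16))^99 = ((5 8 6 12)(9 11 16))^99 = (16)(5 12 6 8)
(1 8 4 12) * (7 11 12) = [0, 8, 2, 3, 7, 5, 6, 11, 4, 9, 10, 12, 1] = (1 8 4 7 11 12)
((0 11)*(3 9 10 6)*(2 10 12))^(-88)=((0 11)(2 10 6 3 9 12))^(-88)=(2 6 9)(3 12 10)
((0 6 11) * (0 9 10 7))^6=((0 6 11 9 10 7))^6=(11)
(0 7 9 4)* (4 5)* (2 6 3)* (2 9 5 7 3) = (0 3 9 7 5 4)(2 6) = [3, 1, 6, 9, 0, 4, 2, 5, 8, 7]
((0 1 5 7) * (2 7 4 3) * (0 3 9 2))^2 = (0 5 9 7)(1 4 2 3)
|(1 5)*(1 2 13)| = 4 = |(1 5 2 13)|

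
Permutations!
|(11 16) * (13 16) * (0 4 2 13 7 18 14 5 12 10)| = |(0 4 2 13 16 11 7 18 14 5 12 10)| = 12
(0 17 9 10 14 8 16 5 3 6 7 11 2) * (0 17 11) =[11, 1, 17, 6, 4, 3, 7, 0, 16, 10, 14, 2, 12, 13, 8, 15, 5, 9] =(0 11 2 17 9 10 14 8 16 5 3 6 7)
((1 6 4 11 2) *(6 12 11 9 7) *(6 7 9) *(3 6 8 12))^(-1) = (1 2 11 12 8 4 6 3)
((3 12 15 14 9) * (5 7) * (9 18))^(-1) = ((3 12 15 14 18 9)(5 7))^(-1) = (3 9 18 14 15 12)(5 7)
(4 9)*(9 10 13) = (4 10 13 9) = [0, 1, 2, 3, 10, 5, 6, 7, 8, 4, 13, 11, 12, 9]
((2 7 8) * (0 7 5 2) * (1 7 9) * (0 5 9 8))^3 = ((0 8 5 2 9 1 7))^3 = (0 2 7 5 1 8 9)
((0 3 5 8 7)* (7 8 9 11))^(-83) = (0 3 5 9 11 7)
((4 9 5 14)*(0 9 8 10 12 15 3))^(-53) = (0 12 4 9 15 8 5 3 10 14)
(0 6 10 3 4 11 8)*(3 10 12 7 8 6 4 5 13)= [4, 1, 2, 5, 11, 13, 12, 8, 0, 9, 10, 6, 7, 3]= (0 4 11 6 12 7 8)(3 5 13)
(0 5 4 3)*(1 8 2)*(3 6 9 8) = (0 5 4 6 9 8 2 1 3) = [5, 3, 1, 0, 6, 4, 9, 7, 2, 8]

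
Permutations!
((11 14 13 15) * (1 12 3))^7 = ((1 12 3)(11 14 13 15))^7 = (1 12 3)(11 15 13 14)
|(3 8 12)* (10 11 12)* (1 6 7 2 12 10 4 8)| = 6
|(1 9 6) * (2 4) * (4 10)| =3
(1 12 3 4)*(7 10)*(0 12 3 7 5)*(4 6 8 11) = (0 12 7 10 5)(1 3 6 8 11 4) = [12, 3, 2, 6, 1, 0, 8, 10, 11, 9, 5, 4, 7]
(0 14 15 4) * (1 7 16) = [14, 7, 2, 3, 0, 5, 6, 16, 8, 9, 10, 11, 12, 13, 15, 4, 1] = (0 14 15 4)(1 7 16)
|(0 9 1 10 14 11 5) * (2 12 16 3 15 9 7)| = |(0 7 2 12 16 3 15 9 1 10 14 11 5)| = 13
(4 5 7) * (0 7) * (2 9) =(0 7 4 5)(2 9) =[7, 1, 9, 3, 5, 0, 6, 4, 8, 2]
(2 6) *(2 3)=(2 6 3)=[0, 1, 6, 2, 4, 5, 3]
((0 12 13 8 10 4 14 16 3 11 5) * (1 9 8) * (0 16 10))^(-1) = ((0 12 13 1 9 8)(3 11 5 16)(4 14 10))^(-1) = (0 8 9 1 13 12)(3 16 5 11)(4 10 14)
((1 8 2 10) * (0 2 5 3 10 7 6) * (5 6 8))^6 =(0 2 7 8 6)(1 3)(5 10) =((0 2 7 8 6)(1 5 3 10))^6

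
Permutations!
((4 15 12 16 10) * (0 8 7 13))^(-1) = ((0 8 7 13)(4 15 12 16 10))^(-1) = (0 13 7 8)(4 10 16 12 15)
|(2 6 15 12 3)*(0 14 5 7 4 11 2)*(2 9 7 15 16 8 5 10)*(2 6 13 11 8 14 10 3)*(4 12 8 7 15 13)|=12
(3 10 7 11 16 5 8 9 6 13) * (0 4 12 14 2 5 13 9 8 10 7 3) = (0 4 12 14 2 5 10 3 7 11 16 13)(6 9) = [4, 1, 5, 7, 12, 10, 9, 11, 8, 6, 3, 16, 14, 0, 2, 15, 13]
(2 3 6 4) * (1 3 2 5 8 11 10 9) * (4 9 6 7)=(1 3 7 4 5 8 11 10 6 9)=[0, 3, 2, 7, 5, 8, 9, 4, 11, 1, 6, 10]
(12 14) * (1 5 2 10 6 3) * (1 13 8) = (1 5 2 10 6 3 13 8)(12 14) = [0, 5, 10, 13, 4, 2, 3, 7, 1, 9, 6, 11, 14, 8, 12]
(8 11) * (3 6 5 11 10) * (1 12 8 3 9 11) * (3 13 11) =(1 12 8 10 9 3 6 5)(11 13) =[0, 12, 2, 6, 4, 1, 5, 7, 10, 3, 9, 13, 8, 11]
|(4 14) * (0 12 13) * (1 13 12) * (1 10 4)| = 6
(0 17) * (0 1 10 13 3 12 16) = (0 17 1 10 13 3 12 16) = [17, 10, 2, 12, 4, 5, 6, 7, 8, 9, 13, 11, 16, 3, 14, 15, 0, 1]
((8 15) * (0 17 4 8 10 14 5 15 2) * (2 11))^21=((0 17 4 8 11 2)(5 15 10 14))^21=(0 8)(2 4)(5 15 10 14)(11 17)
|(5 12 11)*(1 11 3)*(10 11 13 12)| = |(1 13 12 3)(5 10 11)| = 12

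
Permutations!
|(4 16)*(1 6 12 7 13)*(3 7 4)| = |(1 6 12 4 16 3 7 13)| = 8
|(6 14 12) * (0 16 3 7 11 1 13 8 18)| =9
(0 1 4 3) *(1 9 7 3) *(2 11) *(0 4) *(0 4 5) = (0 9 7 3 5)(1 4)(2 11) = [9, 4, 11, 5, 1, 0, 6, 3, 8, 7, 10, 2]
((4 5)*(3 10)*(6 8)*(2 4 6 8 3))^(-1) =(2 10 3 6 5 4)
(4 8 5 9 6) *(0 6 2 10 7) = (0 6 4 8 5 9 2 10 7) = [6, 1, 10, 3, 8, 9, 4, 0, 5, 2, 7]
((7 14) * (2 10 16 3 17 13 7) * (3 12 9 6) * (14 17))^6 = (17)(2 3 9 16)(6 12 10 14)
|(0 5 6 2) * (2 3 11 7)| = 7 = |(0 5 6 3 11 7 2)|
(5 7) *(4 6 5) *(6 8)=(4 8 6 5 7)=[0, 1, 2, 3, 8, 7, 5, 4, 6]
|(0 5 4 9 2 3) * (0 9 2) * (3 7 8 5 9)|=10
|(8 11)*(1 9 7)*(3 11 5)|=|(1 9 7)(3 11 8 5)|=12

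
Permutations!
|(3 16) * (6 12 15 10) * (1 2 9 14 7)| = 20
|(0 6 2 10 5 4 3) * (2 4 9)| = |(0 6 4 3)(2 10 5 9)| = 4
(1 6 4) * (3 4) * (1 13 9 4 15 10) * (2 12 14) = [0, 6, 12, 15, 13, 5, 3, 7, 8, 4, 1, 11, 14, 9, 2, 10] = (1 6 3 15 10)(2 12 14)(4 13 9)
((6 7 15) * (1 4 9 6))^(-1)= ((1 4 9 6 7 15))^(-1)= (1 15 7 6 9 4)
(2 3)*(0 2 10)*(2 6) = [6, 1, 3, 10, 4, 5, 2, 7, 8, 9, 0] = (0 6 2 3 10)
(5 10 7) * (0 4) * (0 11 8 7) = (0 4 11 8 7 5 10) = [4, 1, 2, 3, 11, 10, 6, 5, 7, 9, 0, 8]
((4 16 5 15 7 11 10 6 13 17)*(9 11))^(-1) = ((4 16 5 15 7 9 11 10 6 13 17))^(-1) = (4 17 13 6 10 11 9 7 15 5 16)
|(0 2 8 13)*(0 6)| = 5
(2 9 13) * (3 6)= [0, 1, 9, 6, 4, 5, 3, 7, 8, 13, 10, 11, 12, 2]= (2 9 13)(3 6)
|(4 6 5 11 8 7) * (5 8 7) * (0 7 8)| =12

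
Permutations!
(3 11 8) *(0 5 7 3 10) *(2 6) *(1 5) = [1, 5, 6, 11, 4, 7, 2, 3, 10, 9, 0, 8] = (0 1 5 7 3 11 8 10)(2 6)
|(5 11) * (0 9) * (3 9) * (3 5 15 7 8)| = |(0 5 11 15 7 8 3 9)| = 8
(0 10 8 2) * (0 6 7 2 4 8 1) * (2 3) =(0 10 1)(2 6 7 3)(4 8) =[10, 0, 6, 2, 8, 5, 7, 3, 4, 9, 1]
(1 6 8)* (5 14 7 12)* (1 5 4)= [0, 6, 2, 3, 1, 14, 8, 12, 5, 9, 10, 11, 4, 13, 7]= (1 6 8 5 14 7 12 4)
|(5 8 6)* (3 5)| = 4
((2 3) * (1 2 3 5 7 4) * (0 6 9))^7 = (0 6 9)(1 5 4 2 7)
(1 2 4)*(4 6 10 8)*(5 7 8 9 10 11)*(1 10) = (1 2 6 11 5 7 8 4 10 9) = [0, 2, 6, 3, 10, 7, 11, 8, 4, 1, 9, 5]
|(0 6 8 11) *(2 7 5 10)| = 4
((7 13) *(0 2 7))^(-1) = ((0 2 7 13))^(-1) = (0 13 7 2)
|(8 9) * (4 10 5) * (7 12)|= 6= |(4 10 5)(7 12)(8 9)|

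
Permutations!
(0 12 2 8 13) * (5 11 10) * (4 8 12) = (0 4 8 13)(2 12)(5 11 10) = [4, 1, 12, 3, 8, 11, 6, 7, 13, 9, 5, 10, 2, 0]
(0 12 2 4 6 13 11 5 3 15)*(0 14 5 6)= [12, 1, 4, 15, 0, 3, 13, 7, 8, 9, 10, 6, 2, 11, 5, 14]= (0 12 2 4)(3 15 14 5)(6 13 11)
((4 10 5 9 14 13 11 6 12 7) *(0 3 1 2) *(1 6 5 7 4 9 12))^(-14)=(0 3 6 1 2)(4 14 12 9 5 7 11 10 13)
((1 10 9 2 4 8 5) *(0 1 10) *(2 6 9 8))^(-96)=(10)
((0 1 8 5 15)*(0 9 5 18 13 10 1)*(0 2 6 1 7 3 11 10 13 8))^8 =(18)(5 9 15)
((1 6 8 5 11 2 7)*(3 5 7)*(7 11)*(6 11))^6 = ((1 11 2 3 5 7)(6 8))^6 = (11)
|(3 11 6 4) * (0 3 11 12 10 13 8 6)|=9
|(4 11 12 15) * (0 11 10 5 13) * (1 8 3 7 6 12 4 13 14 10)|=|(0 11 4 1 8 3 7 6 12 15 13)(5 14 10)|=33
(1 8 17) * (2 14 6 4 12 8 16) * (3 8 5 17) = (1 16 2 14 6 4 12 5 17)(3 8) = [0, 16, 14, 8, 12, 17, 4, 7, 3, 9, 10, 11, 5, 13, 6, 15, 2, 1]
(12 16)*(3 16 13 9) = [0, 1, 2, 16, 4, 5, 6, 7, 8, 3, 10, 11, 13, 9, 14, 15, 12] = (3 16 12 13 9)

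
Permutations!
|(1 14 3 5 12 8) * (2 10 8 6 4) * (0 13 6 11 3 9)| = |(0 13 6 4 2 10 8 1 14 9)(3 5 12 11)| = 20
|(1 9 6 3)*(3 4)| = |(1 9 6 4 3)| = 5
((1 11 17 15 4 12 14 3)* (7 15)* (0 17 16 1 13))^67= (0 4 13 15 3 7 14 17 12)(1 11 16)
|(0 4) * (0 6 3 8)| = 5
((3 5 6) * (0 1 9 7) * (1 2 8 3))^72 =((0 2 8 3 5 6 1 9 7))^72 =(9)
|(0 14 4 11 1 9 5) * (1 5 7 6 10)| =5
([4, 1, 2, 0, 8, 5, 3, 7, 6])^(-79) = (0 4 8 6 3)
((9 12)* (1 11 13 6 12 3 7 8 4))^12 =((1 11 13 6 12 9 3 7 8 4))^12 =(1 13 12 3 8)(4 11 6 9 7)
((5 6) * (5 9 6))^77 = ((6 9))^77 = (6 9)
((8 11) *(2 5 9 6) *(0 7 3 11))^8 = (0 11 7 8 3)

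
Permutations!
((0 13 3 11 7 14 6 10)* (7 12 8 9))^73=(0 7 11 10 9 3 6 8 13 14 12)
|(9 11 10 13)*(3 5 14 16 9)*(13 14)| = |(3 5 13)(9 11 10 14 16)| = 15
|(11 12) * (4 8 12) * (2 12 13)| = 6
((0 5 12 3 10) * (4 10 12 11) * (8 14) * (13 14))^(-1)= (0 10 4 11 5)(3 12)(8 14 13)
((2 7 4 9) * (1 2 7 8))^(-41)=(1 2 8)(4 9 7)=((1 2 8)(4 9 7))^(-41)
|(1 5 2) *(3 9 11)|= 3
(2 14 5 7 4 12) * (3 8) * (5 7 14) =(2 5 14 7 4 12)(3 8) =[0, 1, 5, 8, 12, 14, 6, 4, 3, 9, 10, 11, 2, 13, 7]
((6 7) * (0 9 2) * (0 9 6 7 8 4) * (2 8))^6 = (9)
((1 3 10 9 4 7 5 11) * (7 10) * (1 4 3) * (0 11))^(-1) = (0 5 7 3 9 10 4 11)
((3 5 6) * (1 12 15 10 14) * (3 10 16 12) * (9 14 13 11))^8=(1 14 9 11 13 10 6 5 3)(12 16 15)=((1 3 5 6 10 13 11 9 14)(12 15 16))^8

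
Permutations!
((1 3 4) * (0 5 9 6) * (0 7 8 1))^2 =((0 5 9 6 7 8 1 3 4))^2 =(0 9 7 1 4 5 6 8 3)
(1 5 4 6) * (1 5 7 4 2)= (1 7 4 6 5 2)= [0, 7, 1, 3, 6, 2, 5, 4]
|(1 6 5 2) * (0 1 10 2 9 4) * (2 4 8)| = 9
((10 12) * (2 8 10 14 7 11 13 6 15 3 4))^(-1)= (2 4 3 15 6 13 11 7 14 12 10 8)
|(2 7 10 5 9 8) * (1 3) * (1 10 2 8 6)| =6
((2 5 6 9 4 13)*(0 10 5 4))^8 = ((0 10 5 6 9)(2 4 13))^8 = (0 6 10 9 5)(2 13 4)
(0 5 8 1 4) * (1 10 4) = (0 5 8 10 4) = [5, 1, 2, 3, 0, 8, 6, 7, 10, 9, 4]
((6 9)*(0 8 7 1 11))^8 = (0 1 8 11 7) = ((0 8 7 1 11)(6 9))^8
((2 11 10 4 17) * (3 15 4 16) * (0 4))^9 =(17)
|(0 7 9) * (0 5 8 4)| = 6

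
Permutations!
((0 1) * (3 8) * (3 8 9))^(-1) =((0 1)(3 9))^(-1) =(0 1)(3 9)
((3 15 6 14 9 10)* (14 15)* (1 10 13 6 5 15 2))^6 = ((1 10 3 14 9 13 6 2)(5 15))^6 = (15)(1 6 9 3)(2 13 14 10)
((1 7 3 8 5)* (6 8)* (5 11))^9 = ((1 7 3 6 8 11 5))^9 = (1 3 8 5 7 6 11)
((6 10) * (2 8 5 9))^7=((2 8 5 9)(6 10))^7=(2 9 5 8)(6 10)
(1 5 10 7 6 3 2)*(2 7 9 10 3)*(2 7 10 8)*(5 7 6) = (1 7 5 3 10 9 8 2) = [0, 7, 1, 10, 4, 3, 6, 5, 2, 8, 9]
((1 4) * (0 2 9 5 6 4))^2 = (0 9 6 1 2 5 4)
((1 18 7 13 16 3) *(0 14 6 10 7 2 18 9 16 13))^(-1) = ((0 14 6 10 7)(1 9 16 3)(2 18))^(-1) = (0 7 10 6 14)(1 3 16 9)(2 18)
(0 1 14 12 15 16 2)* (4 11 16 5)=[1, 14, 0, 3, 11, 4, 6, 7, 8, 9, 10, 16, 15, 13, 12, 5, 2]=(0 1 14 12 15 5 4 11 16 2)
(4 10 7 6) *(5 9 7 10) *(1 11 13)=(1 11 13)(4 5 9 7 6)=[0, 11, 2, 3, 5, 9, 4, 6, 8, 7, 10, 13, 12, 1]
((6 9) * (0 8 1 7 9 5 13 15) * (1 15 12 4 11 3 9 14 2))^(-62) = (0 8 15)(1 14)(2 7)(3 6 13 4)(5 12 11 9)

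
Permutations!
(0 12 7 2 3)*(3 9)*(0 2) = (0 12 7)(2 9 3) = [12, 1, 9, 2, 4, 5, 6, 0, 8, 3, 10, 11, 7]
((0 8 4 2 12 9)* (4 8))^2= (0 2 9 4 12)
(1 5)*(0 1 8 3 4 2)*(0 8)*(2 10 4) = (0 1 5)(2 8 3)(4 10) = [1, 5, 8, 2, 10, 0, 6, 7, 3, 9, 4]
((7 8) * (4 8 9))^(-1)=((4 8 7 9))^(-1)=(4 9 7 8)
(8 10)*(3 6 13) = (3 6 13)(8 10) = [0, 1, 2, 6, 4, 5, 13, 7, 10, 9, 8, 11, 12, 3]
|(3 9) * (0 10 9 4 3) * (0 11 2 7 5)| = 14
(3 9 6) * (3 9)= [0, 1, 2, 3, 4, 5, 9, 7, 8, 6]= (6 9)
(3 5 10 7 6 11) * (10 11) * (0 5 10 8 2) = (0 5 11 3 10 7 6 8 2) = [5, 1, 0, 10, 4, 11, 8, 6, 2, 9, 7, 3]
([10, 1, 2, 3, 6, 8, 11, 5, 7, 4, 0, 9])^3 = (0 10)(4 9 11 6)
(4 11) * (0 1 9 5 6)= [1, 9, 2, 3, 11, 6, 0, 7, 8, 5, 10, 4]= (0 1 9 5 6)(4 11)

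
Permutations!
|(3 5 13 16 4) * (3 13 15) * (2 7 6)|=3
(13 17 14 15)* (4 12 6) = (4 12 6)(13 17 14 15) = [0, 1, 2, 3, 12, 5, 4, 7, 8, 9, 10, 11, 6, 17, 15, 13, 16, 14]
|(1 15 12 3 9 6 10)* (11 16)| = |(1 15 12 3 9 6 10)(11 16)| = 14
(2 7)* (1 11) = (1 11)(2 7) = [0, 11, 7, 3, 4, 5, 6, 2, 8, 9, 10, 1]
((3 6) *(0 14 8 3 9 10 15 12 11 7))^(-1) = ((0 14 8 3 6 9 10 15 12 11 7))^(-1) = (0 7 11 12 15 10 9 6 3 8 14)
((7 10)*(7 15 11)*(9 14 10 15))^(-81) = ((7 15 11)(9 14 10))^(-81) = (15)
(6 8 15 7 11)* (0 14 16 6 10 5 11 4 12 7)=[14, 1, 2, 3, 12, 11, 8, 4, 15, 9, 5, 10, 7, 13, 16, 0, 6]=(0 14 16 6 8 15)(4 12 7)(5 11 10)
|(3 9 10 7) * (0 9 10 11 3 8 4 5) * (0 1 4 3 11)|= 12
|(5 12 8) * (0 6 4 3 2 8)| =8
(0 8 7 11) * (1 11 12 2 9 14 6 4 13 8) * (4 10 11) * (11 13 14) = (0 1 4 14 6 10 13 8 7 12 2 9 11) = [1, 4, 9, 3, 14, 5, 10, 12, 7, 11, 13, 0, 2, 8, 6]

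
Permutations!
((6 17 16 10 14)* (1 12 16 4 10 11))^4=((1 12 16 11)(4 10 14 6 17))^4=(4 17 6 14 10)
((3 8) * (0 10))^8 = ((0 10)(3 8))^8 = (10)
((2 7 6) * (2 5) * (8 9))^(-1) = (2 5 6 7)(8 9)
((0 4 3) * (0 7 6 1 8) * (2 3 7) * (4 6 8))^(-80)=((0 6 1 4 7 8)(2 3))^(-80)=(0 7 1)(4 6 8)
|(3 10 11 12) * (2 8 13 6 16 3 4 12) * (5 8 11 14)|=|(2 11)(3 10 14 5 8 13 6 16)(4 12)|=8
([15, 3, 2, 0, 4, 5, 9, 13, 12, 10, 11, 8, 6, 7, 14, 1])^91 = [3, 15, 2, 1, 4, 5, 9, 13, 12, 10, 11, 8, 6, 7, 14, 0]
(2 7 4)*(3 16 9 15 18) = (2 7 4)(3 16 9 15 18) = [0, 1, 7, 16, 2, 5, 6, 4, 8, 15, 10, 11, 12, 13, 14, 18, 9, 17, 3]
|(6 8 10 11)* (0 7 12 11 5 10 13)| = |(0 7 12 11 6 8 13)(5 10)| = 14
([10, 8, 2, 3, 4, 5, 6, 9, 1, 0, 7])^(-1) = (0 9 7 10)(1 8)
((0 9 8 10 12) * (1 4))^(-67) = ((0 9 8 10 12)(1 4))^(-67) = (0 10 9 12 8)(1 4)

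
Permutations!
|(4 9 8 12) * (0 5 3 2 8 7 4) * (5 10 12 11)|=15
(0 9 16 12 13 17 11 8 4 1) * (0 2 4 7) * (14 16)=(0 9 14 16 12 13 17 11 8 7)(1 2 4)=[9, 2, 4, 3, 1, 5, 6, 0, 7, 14, 10, 8, 13, 17, 16, 15, 12, 11]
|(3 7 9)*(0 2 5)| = 3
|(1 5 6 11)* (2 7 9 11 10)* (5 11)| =|(1 11)(2 7 9 5 6 10)| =6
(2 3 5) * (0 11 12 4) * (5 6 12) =(0 11 5 2 3 6 12 4) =[11, 1, 3, 6, 0, 2, 12, 7, 8, 9, 10, 5, 4]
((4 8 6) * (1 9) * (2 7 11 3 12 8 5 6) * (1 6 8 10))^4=(1 5 11)(2 12 6)(3 9 8)(4 7 10)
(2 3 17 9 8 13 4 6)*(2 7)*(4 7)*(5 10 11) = (2 3 17 9 8 13 7)(4 6)(5 10 11) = [0, 1, 3, 17, 6, 10, 4, 2, 13, 8, 11, 5, 12, 7, 14, 15, 16, 9]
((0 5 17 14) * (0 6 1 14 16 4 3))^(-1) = (0 3 4 16 17 5)(1 6 14)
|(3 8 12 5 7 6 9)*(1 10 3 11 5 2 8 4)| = 60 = |(1 10 3 4)(2 8 12)(5 7 6 9 11)|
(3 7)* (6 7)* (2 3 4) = (2 3 6 7 4) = [0, 1, 3, 6, 2, 5, 7, 4]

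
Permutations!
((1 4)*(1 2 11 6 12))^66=((1 4 2 11 6 12))^66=(12)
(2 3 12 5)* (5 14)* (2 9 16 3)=(3 12 14 5 9 16)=[0, 1, 2, 12, 4, 9, 6, 7, 8, 16, 10, 11, 14, 13, 5, 15, 3]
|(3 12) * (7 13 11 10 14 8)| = 6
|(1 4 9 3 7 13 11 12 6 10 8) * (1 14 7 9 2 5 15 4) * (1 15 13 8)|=|(1 15 4 2 5 13 11 12 6 10)(3 9)(7 8 14)|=30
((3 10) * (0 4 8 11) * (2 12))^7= (0 11 8 4)(2 12)(3 10)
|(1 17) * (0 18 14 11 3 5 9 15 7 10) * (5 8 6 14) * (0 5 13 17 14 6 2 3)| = |(0 18 13 17 1 14 11)(2 3 8)(5 9 15 7 10)| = 105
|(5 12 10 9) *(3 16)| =|(3 16)(5 12 10 9)| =4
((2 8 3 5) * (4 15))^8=((2 8 3 5)(4 15))^8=(15)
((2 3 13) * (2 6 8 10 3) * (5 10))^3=((3 13 6 8 5 10))^3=(3 8)(5 13)(6 10)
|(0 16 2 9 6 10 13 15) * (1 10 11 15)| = 21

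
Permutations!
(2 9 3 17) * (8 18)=(2 9 3 17)(8 18)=[0, 1, 9, 17, 4, 5, 6, 7, 18, 3, 10, 11, 12, 13, 14, 15, 16, 2, 8]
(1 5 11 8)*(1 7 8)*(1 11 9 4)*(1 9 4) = [0, 5, 2, 3, 9, 4, 6, 8, 7, 1, 10, 11] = (11)(1 5 4 9)(7 8)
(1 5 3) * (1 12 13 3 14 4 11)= [0, 5, 2, 12, 11, 14, 6, 7, 8, 9, 10, 1, 13, 3, 4]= (1 5 14 4 11)(3 12 13)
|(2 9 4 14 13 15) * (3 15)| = |(2 9 4 14 13 3 15)| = 7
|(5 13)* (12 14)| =|(5 13)(12 14)| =2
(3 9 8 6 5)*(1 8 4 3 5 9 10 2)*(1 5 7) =(1 8 6 9 4 3 10 2 5 7) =[0, 8, 5, 10, 3, 7, 9, 1, 6, 4, 2]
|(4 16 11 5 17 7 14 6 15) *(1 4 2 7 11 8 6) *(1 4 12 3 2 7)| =84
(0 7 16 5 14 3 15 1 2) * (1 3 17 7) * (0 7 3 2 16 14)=(0 1 16 5)(2 7 14 17 3 15)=[1, 16, 7, 15, 4, 0, 6, 14, 8, 9, 10, 11, 12, 13, 17, 2, 5, 3]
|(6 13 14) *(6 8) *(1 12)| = |(1 12)(6 13 14 8)| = 4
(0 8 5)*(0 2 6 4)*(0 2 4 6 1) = (0 8 5 4 2 1) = [8, 0, 1, 3, 2, 4, 6, 7, 5]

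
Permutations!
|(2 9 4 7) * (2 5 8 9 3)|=|(2 3)(4 7 5 8 9)|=10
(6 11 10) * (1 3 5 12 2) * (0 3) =(0 3 5 12 2 1)(6 11 10) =[3, 0, 1, 5, 4, 12, 11, 7, 8, 9, 6, 10, 2]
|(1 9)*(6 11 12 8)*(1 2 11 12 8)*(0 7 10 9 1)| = 9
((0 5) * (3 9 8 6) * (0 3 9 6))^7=(0 5 3 6 9 8)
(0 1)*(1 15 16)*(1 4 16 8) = (0 15 8 1)(4 16) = [15, 0, 2, 3, 16, 5, 6, 7, 1, 9, 10, 11, 12, 13, 14, 8, 4]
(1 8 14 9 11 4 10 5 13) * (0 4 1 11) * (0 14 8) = [4, 0, 2, 3, 10, 13, 6, 7, 8, 14, 5, 1, 12, 11, 9] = (0 4 10 5 13 11 1)(9 14)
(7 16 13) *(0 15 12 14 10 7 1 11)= (0 15 12 14 10 7 16 13 1 11)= [15, 11, 2, 3, 4, 5, 6, 16, 8, 9, 7, 0, 14, 1, 10, 12, 13]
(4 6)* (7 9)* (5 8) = (4 6)(5 8)(7 9) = [0, 1, 2, 3, 6, 8, 4, 9, 5, 7]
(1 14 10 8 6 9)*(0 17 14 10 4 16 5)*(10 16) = (0 17 14 4 10 8 6 9 1 16 5) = [17, 16, 2, 3, 10, 0, 9, 7, 6, 1, 8, 11, 12, 13, 4, 15, 5, 14]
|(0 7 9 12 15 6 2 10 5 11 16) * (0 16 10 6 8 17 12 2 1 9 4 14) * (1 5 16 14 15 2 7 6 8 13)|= 84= |(0 6 5 11 10 16 14)(1 9 7 4 15 13)(2 8 17 12)|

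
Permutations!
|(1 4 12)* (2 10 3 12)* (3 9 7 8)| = 9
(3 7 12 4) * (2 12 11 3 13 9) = (2 12 4 13 9)(3 7 11) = [0, 1, 12, 7, 13, 5, 6, 11, 8, 2, 10, 3, 4, 9]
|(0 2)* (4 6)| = 2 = |(0 2)(4 6)|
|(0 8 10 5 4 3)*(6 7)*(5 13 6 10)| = 20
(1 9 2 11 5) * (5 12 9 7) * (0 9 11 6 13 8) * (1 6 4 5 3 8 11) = (0 9 2 4 5 6 13 11 12 1 7 3 8) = [9, 7, 4, 8, 5, 6, 13, 3, 0, 2, 10, 12, 1, 11]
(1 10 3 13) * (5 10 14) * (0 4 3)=[4, 14, 2, 13, 3, 10, 6, 7, 8, 9, 0, 11, 12, 1, 5]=(0 4 3 13 1 14 5 10)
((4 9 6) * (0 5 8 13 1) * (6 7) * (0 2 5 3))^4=(1 13 8 5 2)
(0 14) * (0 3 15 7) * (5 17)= (0 14 3 15 7)(5 17)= [14, 1, 2, 15, 4, 17, 6, 0, 8, 9, 10, 11, 12, 13, 3, 7, 16, 5]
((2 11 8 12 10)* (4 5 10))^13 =(2 10 5 4 12 8 11)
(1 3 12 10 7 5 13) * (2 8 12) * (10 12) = (1 3 2 8 10 7 5 13) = [0, 3, 8, 2, 4, 13, 6, 5, 10, 9, 7, 11, 12, 1]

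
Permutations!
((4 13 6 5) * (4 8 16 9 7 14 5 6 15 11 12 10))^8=((4 13 15 11 12 10)(5 8 16 9 7 14))^8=(4 15 12)(5 16 7)(8 9 14)(10 13 11)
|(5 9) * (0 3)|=2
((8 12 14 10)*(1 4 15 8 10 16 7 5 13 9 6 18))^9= (1 13 14 4 9 16 15 6 7 8 18 5 12)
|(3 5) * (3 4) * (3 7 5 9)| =6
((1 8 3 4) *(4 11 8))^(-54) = ((1 4)(3 11 8))^(-54) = (11)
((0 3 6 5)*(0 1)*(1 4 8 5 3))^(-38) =(4 8 5)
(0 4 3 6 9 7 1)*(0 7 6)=(0 4 3)(1 7)(6 9)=[4, 7, 2, 0, 3, 5, 9, 1, 8, 6]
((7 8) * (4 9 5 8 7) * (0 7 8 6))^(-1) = ((0 7 8 4 9 5 6))^(-1) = (0 6 5 9 4 8 7)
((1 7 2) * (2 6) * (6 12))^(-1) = ((1 7 12 6 2))^(-1) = (1 2 6 12 7)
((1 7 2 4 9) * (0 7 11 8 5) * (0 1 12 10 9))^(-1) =((0 7 2 4)(1 11 8 5)(9 12 10))^(-1) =(0 4 2 7)(1 5 8 11)(9 10 12)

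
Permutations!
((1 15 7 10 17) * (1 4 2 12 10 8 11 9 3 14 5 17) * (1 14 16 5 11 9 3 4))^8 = (1 10 15 14 7 11 8 3 9 16 4 5 2 17 12)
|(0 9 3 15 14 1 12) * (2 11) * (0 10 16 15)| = 6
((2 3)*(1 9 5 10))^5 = ((1 9 5 10)(2 3))^5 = (1 9 5 10)(2 3)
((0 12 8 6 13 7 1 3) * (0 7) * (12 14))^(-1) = (0 13 6 8 12 14)(1 7 3)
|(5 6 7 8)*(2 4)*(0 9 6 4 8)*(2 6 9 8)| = 6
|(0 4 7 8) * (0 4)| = 3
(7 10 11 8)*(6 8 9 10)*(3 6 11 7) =[0, 1, 2, 6, 4, 5, 8, 11, 3, 10, 7, 9] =(3 6 8)(7 11 9 10)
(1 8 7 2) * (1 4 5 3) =(1 8 7 2 4 5 3) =[0, 8, 4, 1, 5, 3, 6, 2, 7]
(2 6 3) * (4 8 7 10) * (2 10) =[0, 1, 6, 10, 8, 5, 3, 2, 7, 9, 4] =(2 6 3 10 4 8 7)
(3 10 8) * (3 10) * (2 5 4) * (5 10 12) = (2 10 8 12 5 4) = [0, 1, 10, 3, 2, 4, 6, 7, 12, 9, 8, 11, 5]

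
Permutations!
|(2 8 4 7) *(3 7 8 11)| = 4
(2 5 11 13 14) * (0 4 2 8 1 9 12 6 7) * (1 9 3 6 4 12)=(0 12 4 2 5 11 13 14 8 9 1 3 6 7)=[12, 3, 5, 6, 2, 11, 7, 0, 9, 1, 10, 13, 4, 14, 8]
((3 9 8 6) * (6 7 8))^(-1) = (3 6 9)(7 8)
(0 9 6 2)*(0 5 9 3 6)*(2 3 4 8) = [4, 1, 5, 6, 8, 9, 3, 7, 2, 0] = (0 4 8 2 5 9)(3 6)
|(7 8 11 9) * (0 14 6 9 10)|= |(0 14 6 9 7 8 11 10)|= 8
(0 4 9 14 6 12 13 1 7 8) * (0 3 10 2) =[4, 7, 0, 10, 9, 5, 12, 8, 3, 14, 2, 11, 13, 1, 6] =(0 4 9 14 6 12 13 1 7 8 3 10 2)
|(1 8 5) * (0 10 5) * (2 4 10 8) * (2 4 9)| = |(0 8)(1 4 10 5)(2 9)| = 4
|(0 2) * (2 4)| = |(0 4 2)| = 3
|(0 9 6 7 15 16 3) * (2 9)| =8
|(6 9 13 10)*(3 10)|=5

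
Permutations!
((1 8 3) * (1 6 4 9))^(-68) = ((1 8 3 6 4 9))^(-68) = (1 4 3)(6 8 9)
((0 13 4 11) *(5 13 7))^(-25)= ((0 7 5 13 4 11))^(-25)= (0 11 4 13 5 7)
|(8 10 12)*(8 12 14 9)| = 4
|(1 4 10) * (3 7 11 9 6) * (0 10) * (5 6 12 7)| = 12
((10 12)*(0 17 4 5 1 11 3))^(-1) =(0 3 11 1 5 4 17)(10 12)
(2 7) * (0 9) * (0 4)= (0 9 4)(2 7)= [9, 1, 7, 3, 0, 5, 6, 2, 8, 4]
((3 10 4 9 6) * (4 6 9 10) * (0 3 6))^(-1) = ((0 3 4 10))^(-1) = (0 10 4 3)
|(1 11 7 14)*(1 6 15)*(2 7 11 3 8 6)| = 15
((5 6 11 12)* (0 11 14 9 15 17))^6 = (0 9 5)(6 11 15)(12 17 14)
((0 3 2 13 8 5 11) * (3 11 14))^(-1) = (0 11)(2 3 14 5 8 13)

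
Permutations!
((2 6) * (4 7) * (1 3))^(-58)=(7)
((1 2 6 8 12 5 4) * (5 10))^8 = (12)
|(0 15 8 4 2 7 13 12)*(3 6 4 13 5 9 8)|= |(0 15 3 6 4 2 7 5 9 8 13 12)|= 12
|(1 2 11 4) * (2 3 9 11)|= 5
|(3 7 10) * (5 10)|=|(3 7 5 10)|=4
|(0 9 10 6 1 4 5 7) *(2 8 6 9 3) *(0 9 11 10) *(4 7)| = |(0 3 2 8 6 1 7 9)(4 5)(10 11)| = 8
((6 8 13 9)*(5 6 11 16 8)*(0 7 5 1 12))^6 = ((0 7 5 6 1 12)(8 13 9 11 16))^6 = (8 13 9 11 16)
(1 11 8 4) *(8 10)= (1 11 10 8 4)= [0, 11, 2, 3, 1, 5, 6, 7, 4, 9, 8, 10]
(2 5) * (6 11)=[0, 1, 5, 3, 4, 2, 11, 7, 8, 9, 10, 6]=(2 5)(6 11)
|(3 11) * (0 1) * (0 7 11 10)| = |(0 1 7 11 3 10)| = 6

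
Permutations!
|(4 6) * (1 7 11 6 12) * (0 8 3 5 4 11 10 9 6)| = 12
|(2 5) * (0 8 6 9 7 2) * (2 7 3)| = 7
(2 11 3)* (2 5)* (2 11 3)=(2 3 5 11)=[0, 1, 3, 5, 4, 11, 6, 7, 8, 9, 10, 2]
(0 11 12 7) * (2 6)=(0 11 12 7)(2 6)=[11, 1, 6, 3, 4, 5, 2, 0, 8, 9, 10, 12, 7]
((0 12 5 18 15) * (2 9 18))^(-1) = ((0 12 5 2 9 18 15))^(-1) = (0 15 18 9 2 5 12)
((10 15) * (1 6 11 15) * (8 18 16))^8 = (1 15 6 10 11)(8 16 18)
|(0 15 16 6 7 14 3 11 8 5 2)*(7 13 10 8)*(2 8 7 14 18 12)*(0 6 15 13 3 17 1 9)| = |(0 13 10 7 18 12 2 6 3 11 14 17 1 9)(5 8)(15 16)| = 14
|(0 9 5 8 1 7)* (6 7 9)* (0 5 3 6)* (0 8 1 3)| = 8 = |(0 8 3 6 7 5 1 9)|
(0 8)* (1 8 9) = [9, 8, 2, 3, 4, 5, 6, 7, 0, 1] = (0 9 1 8)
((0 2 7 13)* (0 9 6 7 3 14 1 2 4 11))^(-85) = (0 11 4)(1 14 3 2)(6 9 13 7)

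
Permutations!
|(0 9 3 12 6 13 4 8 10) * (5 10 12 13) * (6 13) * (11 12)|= |(0 9 3 6 5 10)(4 8 11 12 13)|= 30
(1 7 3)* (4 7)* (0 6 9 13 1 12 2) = (0 6 9 13 1 4 7 3 12 2) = [6, 4, 0, 12, 7, 5, 9, 3, 8, 13, 10, 11, 2, 1]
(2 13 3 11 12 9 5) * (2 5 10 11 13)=(3 13)(9 10 11 12)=[0, 1, 2, 13, 4, 5, 6, 7, 8, 10, 11, 12, 9, 3]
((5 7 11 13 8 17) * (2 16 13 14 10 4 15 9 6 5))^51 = ((2 16 13 8 17)(4 15 9 6 5 7 11 14 10))^51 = (2 16 13 8 17)(4 11 6)(5 15 14)(7 9 10)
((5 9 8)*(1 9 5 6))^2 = (1 8)(6 9)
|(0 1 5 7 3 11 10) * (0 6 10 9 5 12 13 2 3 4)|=|(0 1 12 13 2 3 11 9 5 7 4)(6 10)|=22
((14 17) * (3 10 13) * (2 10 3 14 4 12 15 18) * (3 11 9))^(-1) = (2 18 15 12 4 17 14 13 10)(3 9 11)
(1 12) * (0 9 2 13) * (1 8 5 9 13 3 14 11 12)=(0 13)(2 3 14 11 12 8 5 9)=[13, 1, 3, 14, 4, 9, 6, 7, 5, 2, 10, 12, 8, 0, 11]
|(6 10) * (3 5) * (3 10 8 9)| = 6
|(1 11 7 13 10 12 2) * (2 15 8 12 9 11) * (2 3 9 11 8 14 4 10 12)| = 40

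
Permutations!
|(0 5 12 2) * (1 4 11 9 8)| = 20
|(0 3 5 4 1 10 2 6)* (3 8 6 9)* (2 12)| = 24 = |(0 8 6)(1 10 12 2 9 3 5 4)|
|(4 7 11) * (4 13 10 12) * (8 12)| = 7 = |(4 7 11 13 10 8 12)|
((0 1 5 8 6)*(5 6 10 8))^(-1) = ((0 1 6)(8 10))^(-1) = (0 6 1)(8 10)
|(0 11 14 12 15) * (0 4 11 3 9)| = 15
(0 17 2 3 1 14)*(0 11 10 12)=(0 17 2 3 1 14 11 10 12)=[17, 14, 3, 1, 4, 5, 6, 7, 8, 9, 12, 10, 0, 13, 11, 15, 16, 2]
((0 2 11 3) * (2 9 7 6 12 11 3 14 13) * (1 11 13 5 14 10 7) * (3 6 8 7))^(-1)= (0 3 10 11 1 9)(2 13 12 6)(5 14)(7 8)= ((0 9 1 11 10 3)(2 6 12 13)(5 14)(7 8))^(-1)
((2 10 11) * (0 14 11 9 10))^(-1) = ((0 14 11 2)(9 10))^(-1) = (0 2 11 14)(9 10)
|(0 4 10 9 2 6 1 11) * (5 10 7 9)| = 8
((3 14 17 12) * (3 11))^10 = ((3 14 17 12 11))^10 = (17)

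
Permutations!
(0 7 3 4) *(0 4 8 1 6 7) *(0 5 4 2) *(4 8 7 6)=(0 5 8 1 4 2)(3 7)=[5, 4, 0, 7, 2, 8, 6, 3, 1]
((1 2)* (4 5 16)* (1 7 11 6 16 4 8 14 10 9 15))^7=((1 2 7 11 6 16 8 14 10 9 15)(4 5))^7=(1 14 11 15 8 7 9 16 2 10 6)(4 5)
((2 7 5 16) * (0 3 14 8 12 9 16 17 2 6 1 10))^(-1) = (0 10 1 6 16 9 12 8 14 3)(2 17 5 7) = ((0 3 14 8 12 9 16 6 1 10)(2 7 5 17))^(-1)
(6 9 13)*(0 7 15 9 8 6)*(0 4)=(0 7 15 9 13 4)(6 8)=[7, 1, 2, 3, 0, 5, 8, 15, 6, 13, 10, 11, 12, 4, 14, 9]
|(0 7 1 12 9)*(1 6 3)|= 7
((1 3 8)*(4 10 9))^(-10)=(1 8 3)(4 9 10)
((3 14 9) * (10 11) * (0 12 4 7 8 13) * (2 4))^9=((0 12 2 4 7 8 13)(3 14 9)(10 11))^9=(14)(0 2 7 13 12 4 8)(10 11)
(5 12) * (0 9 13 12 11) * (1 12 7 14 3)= (0 9 13 7 14 3 1 12 5 11)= [9, 12, 2, 1, 4, 11, 6, 14, 8, 13, 10, 0, 5, 7, 3]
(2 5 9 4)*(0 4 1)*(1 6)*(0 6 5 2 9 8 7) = (0 4 9 5 8 7)(1 6) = [4, 6, 2, 3, 9, 8, 1, 0, 7, 5]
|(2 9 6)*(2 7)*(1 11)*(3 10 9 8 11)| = 9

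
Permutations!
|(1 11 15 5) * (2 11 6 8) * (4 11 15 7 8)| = |(1 6 4 11 7 8 2 15 5)| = 9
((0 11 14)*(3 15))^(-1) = (0 14 11)(3 15)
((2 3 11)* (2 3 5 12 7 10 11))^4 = (2 10 5 11 12 3 7)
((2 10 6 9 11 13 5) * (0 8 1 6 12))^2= (0 1 9 13 2 12 8 6 11 5 10)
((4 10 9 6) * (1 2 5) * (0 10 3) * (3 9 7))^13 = (0 10 7 3)(1 2 5)(4 9 6)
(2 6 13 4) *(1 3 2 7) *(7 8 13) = (1 3 2 6 7)(4 8 13) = [0, 3, 6, 2, 8, 5, 7, 1, 13, 9, 10, 11, 12, 4]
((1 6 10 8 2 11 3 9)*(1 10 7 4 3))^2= (1 7 3 10 2)(4 9 8 11 6)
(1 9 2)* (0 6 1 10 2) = (0 6 1 9)(2 10) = [6, 9, 10, 3, 4, 5, 1, 7, 8, 0, 2]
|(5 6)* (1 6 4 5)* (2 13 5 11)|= 10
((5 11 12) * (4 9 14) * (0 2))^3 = (14)(0 2)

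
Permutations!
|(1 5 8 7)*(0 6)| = |(0 6)(1 5 8 7)| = 4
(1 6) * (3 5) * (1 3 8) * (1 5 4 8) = (1 6 3 4 8 5) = [0, 6, 2, 4, 8, 1, 3, 7, 5]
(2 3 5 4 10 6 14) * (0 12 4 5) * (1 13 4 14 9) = (0 12 14 2 3)(1 13 4 10 6 9) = [12, 13, 3, 0, 10, 5, 9, 7, 8, 1, 6, 11, 14, 4, 2]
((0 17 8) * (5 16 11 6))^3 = ((0 17 8)(5 16 11 6))^3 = (17)(5 6 11 16)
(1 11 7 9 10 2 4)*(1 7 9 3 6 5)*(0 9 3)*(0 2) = (0 9 10)(1 11 3 6 5)(2 4 7) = [9, 11, 4, 6, 7, 1, 5, 2, 8, 10, 0, 3]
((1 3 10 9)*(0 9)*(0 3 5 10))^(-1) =(0 3 10 5 1 9) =((0 9 1 5 10 3))^(-1)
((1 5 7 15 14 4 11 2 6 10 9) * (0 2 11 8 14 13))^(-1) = ((0 2 6 10 9 1 5 7 15 13)(4 8 14))^(-1) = (0 13 15 7 5 1 9 10 6 2)(4 14 8)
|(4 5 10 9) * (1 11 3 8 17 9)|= 9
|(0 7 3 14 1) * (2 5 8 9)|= |(0 7 3 14 1)(2 5 8 9)|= 20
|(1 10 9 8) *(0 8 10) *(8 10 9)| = 4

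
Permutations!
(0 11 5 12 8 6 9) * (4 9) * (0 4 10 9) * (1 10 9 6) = (0 11 5 12 8 1 10 6 9 4) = [11, 10, 2, 3, 0, 12, 9, 7, 1, 4, 6, 5, 8]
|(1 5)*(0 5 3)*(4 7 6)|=12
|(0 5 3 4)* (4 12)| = 5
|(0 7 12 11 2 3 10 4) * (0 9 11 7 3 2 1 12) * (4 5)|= |(0 3 10 5 4 9 11 1 12 7)|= 10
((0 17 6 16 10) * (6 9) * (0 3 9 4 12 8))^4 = (0 8 12 4 17)(3 10 16 6 9)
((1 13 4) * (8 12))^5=(1 4 13)(8 12)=((1 13 4)(8 12))^5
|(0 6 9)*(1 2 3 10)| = |(0 6 9)(1 2 3 10)| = 12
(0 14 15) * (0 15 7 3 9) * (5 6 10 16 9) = (0 14 7 3 5 6 10 16 9) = [14, 1, 2, 5, 4, 6, 10, 3, 8, 0, 16, 11, 12, 13, 7, 15, 9]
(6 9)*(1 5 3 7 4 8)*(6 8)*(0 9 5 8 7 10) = (0 9 7 4 6 5 3 10)(1 8) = [9, 8, 2, 10, 6, 3, 5, 4, 1, 7, 0]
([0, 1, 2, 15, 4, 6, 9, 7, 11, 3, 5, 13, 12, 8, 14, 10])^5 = [0, 1, 2, 9, 4, 10, 5, 7, 13, 6, 15, 8, 12, 11, 14, 3]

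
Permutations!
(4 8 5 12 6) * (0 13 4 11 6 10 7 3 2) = [13, 1, 0, 2, 8, 12, 11, 3, 5, 9, 7, 6, 10, 4] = (0 13 4 8 5 12 10 7 3 2)(6 11)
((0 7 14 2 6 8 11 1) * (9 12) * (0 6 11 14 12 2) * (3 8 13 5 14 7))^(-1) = (0 14 5 13 6 1 11 2 9 12 7 8 3)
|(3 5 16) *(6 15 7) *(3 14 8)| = 15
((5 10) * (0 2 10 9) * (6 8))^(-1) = ((0 2 10 5 9)(6 8))^(-1) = (0 9 5 10 2)(6 8)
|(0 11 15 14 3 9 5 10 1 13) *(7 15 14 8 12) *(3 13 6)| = |(0 11 14 13)(1 6 3 9 5 10)(7 15 8 12)| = 12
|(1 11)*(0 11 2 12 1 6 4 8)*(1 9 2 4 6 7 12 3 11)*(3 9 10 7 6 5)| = 12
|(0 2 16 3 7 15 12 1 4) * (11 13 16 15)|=|(0 2 15 12 1 4)(3 7 11 13 16)|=30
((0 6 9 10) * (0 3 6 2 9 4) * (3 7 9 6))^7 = (0 4 6 2)(7 9 10)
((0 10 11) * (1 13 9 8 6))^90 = (13)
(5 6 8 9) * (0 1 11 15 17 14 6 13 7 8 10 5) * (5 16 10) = [1, 11, 2, 3, 4, 13, 5, 8, 9, 0, 16, 15, 12, 7, 6, 17, 10, 14] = (0 1 11 15 17 14 6 5 13 7 8 9)(10 16)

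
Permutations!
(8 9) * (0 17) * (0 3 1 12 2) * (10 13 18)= (0 17 3 1 12 2)(8 9)(10 13 18)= [17, 12, 0, 1, 4, 5, 6, 7, 9, 8, 13, 11, 2, 18, 14, 15, 16, 3, 10]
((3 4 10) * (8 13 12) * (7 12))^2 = (3 10 4)(7 8)(12 13) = ((3 4 10)(7 12 8 13))^2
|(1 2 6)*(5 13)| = 6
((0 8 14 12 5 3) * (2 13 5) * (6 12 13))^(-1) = ((0 8 14 13 5 3)(2 6 12))^(-1) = (0 3 5 13 14 8)(2 12 6)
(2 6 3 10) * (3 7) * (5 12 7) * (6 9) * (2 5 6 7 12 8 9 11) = [0, 1, 11, 10, 4, 8, 6, 3, 9, 7, 5, 2, 12] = (12)(2 11)(3 10 5 8 9 7)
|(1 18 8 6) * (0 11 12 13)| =4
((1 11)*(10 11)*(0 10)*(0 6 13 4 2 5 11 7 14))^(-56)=(14)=((0 10 7 14)(1 6 13 4 2 5 11))^(-56)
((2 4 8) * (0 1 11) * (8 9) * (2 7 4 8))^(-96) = ((0 1 11)(2 8 7 4 9))^(-96) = (11)(2 9 4 7 8)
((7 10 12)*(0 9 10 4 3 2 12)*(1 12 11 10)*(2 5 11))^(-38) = (0 1 7 3 11)(4 5 10 9 12)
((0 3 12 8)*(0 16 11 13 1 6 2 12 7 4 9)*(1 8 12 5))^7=(0 7 9 3 4)(1 5 2 6)(8 13 11 16)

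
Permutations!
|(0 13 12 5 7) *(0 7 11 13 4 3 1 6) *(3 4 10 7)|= 12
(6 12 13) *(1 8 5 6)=(1 8 5 6 12 13)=[0, 8, 2, 3, 4, 6, 12, 7, 5, 9, 10, 11, 13, 1]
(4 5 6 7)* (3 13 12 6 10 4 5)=[0, 1, 2, 13, 3, 10, 7, 5, 8, 9, 4, 11, 6, 12]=(3 13 12 6 7 5 10 4)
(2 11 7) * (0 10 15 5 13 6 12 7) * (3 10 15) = (0 15 5 13 6 12 7 2 11)(3 10) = [15, 1, 11, 10, 4, 13, 12, 2, 8, 9, 3, 0, 7, 6, 14, 5]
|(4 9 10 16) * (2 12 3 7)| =|(2 12 3 7)(4 9 10 16)| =4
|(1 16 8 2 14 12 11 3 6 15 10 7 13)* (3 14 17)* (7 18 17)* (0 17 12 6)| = 42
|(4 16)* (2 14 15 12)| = |(2 14 15 12)(4 16)| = 4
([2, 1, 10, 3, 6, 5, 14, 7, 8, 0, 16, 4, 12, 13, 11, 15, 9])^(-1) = [9, 1, 0, 3, 11, 5, 4, 7, 8, 16, 2, 14, 12, 13, 6, 15, 10]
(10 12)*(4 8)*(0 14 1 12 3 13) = (0 14 1 12 10 3 13)(4 8) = [14, 12, 2, 13, 8, 5, 6, 7, 4, 9, 3, 11, 10, 0, 1]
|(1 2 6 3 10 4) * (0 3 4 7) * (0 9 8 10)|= 4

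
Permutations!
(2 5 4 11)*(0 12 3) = (0 12 3)(2 5 4 11) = [12, 1, 5, 0, 11, 4, 6, 7, 8, 9, 10, 2, 3]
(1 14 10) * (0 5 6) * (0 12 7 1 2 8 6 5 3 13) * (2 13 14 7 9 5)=[3, 7, 8, 14, 4, 2, 12, 1, 6, 5, 13, 11, 9, 0, 10]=(0 3 14 10 13)(1 7)(2 8 6 12 9 5)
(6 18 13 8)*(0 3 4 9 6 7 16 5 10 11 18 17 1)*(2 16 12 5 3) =(0 2 16 3 4 9 6 17 1)(5 10 11 18 13 8 7 12) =[2, 0, 16, 4, 9, 10, 17, 12, 7, 6, 11, 18, 5, 8, 14, 15, 3, 1, 13]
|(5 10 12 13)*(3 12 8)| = |(3 12 13 5 10 8)| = 6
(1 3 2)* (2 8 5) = (1 3 8 5 2) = [0, 3, 1, 8, 4, 2, 6, 7, 5]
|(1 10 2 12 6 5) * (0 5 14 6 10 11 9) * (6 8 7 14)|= |(0 5 1 11 9)(2 12 10)(7 14 8)|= 15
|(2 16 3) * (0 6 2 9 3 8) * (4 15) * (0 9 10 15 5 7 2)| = |(0 6)(2 16 8 9 3 10 15 4 5 7)| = 10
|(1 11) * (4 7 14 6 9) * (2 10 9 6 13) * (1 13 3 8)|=|(1 11 13 2 10 9 4 7 14 3 8)|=11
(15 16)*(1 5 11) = [0, 5, 2, 3, 4, 11, 6, 7, 8, 9, 10, 1, 12, 13, 14, 16, 15] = (1 5 11)(15 16)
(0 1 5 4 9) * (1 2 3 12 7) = (0 2 3 12 7 1 5 4 9) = [2, 5, 3, 12, 9, 4, 6, 1, 8, 0, 10, 11, 7]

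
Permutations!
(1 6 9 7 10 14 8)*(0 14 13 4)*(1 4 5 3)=(0 14 8 4)(1 6 9 7 10 13 5 3)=[14, 6, 2, 1, 0, 3, 9, 10, 4, 7, 13, 11, 12, 5, 8]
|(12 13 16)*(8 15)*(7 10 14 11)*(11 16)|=14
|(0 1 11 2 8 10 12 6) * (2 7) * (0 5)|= |(0 1 11 7 2 8 10 12 6 5)|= 10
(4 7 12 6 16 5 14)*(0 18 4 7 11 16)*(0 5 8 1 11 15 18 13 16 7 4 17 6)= [13, 11, 2, 3, 15, 14, 5, 12, 1, 9, 10, 7, 0, 16, 4, 18, 8, 6, 17]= (0 13 16 8 1 11 7 12)(4 15 18 17 6 5 14)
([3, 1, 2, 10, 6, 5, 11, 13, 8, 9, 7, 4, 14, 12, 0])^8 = [3, 1, 2, 10, 11, 5, 4, 13, 8, 9, 7, 6, 14, 12, 0]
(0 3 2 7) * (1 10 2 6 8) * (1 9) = (0 3 6 8 9 1 10 2 7) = [3, 10, 7, 6, 4, 5, 8, 0, 9, 1, 2]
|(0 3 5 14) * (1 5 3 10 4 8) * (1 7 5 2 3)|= |(0 10 4 8 7 5 14)(1 2 3)|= 21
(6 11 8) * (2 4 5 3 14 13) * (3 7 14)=(2 4 5 7 14 13)(6 11 8)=[0, 1, 4, 3, 5, 7, 11, 14, 6, 9, 10, 8, 12, 2, 13]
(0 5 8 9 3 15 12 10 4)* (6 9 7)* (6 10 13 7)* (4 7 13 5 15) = (0 15 12 5 8 6 9 3 4)(7 10) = [15, 1, 2, 4, 0, 8, 9, 10, 6, 3, 7, 11, 5, 13, 14, 12]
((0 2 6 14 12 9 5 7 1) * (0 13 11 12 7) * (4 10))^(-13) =((0 2 6 14 7 1 13 11 12 9 5)(4 10))^(-13) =(0 9 11 1 14 2 5 12 13 7 6)(4 10)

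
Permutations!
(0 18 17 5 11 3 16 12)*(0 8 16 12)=(0 18 17 5 11 3 12 8 16)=[18, 1, 2, 12, 4, 11, 6, 7, 16, 9, 10, 3, 8, 13, 14, 15, 0, 5, 17]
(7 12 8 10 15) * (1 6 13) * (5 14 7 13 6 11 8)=(1 11 8 10 15 13)(5 14 7 12)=[0, 11, 2, 3, 4, 14, 6, 12, 10, 9, 15, 8, 5, 1, 7, 13]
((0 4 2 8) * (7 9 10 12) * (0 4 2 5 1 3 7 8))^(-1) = ((0 2)(1 3 7 9 10 12 8 4 5))^(-1) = (0 2)(1 5 4 8 12 10 9 7 3)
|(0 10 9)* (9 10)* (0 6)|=3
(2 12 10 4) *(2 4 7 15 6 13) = [0, 1, 12, 3, 4, 5, 13, 15, 8, 9, 7, 11, 10, 2, 14, 6] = (2 12 10 7 15 6 13)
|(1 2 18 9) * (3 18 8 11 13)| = |(1 2 8 11 13 3 18 9)| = 8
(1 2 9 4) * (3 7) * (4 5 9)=[0, 2, 4, 7, 1, 9, 6, 3, 8, 5]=(1 2 4)(3 7)(5 9)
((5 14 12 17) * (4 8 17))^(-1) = (4 12 14 5 17 8)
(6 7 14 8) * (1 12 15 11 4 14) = [0, 12, 2, 3, 14, 5, 7, 1, 6, 9, 10, 4, 15, 13, 8, 11] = (1 12 15 11 4 14 8 6 7)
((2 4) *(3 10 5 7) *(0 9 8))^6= (3 5)(7 10)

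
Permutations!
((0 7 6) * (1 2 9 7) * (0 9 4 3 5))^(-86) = (0 3 2)(1 5 4)(6 9 7) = ((0 1 2 4 3 5)(6 9 7))^(-86)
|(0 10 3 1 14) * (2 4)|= 10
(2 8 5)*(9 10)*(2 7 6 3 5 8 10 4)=(2 10 9 4)(3 5 7 6)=[0, 1, 10, 5, 2, 7, 3, 6, 8, 4, 9]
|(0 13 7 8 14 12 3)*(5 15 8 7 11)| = 9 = |(0 13 11 5 15 8 14 12 3)|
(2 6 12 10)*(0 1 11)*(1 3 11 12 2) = (0 3 11)(1 12 10)(2 6) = [3, 12, 6, 11, 4, 5, 2, 7, 8, 9, 1, 0, 10]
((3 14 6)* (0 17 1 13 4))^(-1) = (0 4 13 1 17)(3 6 14)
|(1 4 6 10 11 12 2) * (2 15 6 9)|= 20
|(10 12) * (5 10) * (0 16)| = 6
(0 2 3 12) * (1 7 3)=(0 2 1 7 3 12)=[2, 7, 1, 12, 4, 5, 6, 3, 8, 9, 10, 11, 0]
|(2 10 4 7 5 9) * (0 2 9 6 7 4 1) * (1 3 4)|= |(0 2 10 3 4 1)(5 6 7)|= 6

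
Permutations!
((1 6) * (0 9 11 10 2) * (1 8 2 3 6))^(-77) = ((0 9 11 10 3 6 8 2))^(-77) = (0 10 8 9 3 2 11 6)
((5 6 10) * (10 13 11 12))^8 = ((5 6 13 11 12 10))^8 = (5 13 12)(6 11 10)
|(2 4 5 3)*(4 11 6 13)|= 7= |(2 11 6 13 4 5 3)|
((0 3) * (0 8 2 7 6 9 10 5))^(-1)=((0 3 8 2 7 6 9 10 5))^(-1)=(0 5 10 9 6 7 2 8 3)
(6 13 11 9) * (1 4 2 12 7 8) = (1 4 2 12 7 8)(6 13 11 9) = [0, 4, 12, 3, 2, 5, 13, 8, 1, 6, 10, 9, 7, 11]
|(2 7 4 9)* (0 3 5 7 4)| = |(0 3 5 7)(2 4 9)| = 12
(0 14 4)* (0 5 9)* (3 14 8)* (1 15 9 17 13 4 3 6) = (0 8 6 1 15 9)(3 14)(4 5 17 13) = [8, 15, 2, 14, 5, 17, 1, 7, 6, 0, 10, 11, 12, 4, 3, 9, 16, 13]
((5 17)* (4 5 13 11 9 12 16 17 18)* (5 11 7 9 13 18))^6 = (4 16 7)(9 11 17)(12 13 18)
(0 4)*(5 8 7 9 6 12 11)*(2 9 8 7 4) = [2, 1, 9, 3, 0, 7, 12, 8, 4, 6, 10, 5, 11] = (0 2 9 6 12 11 5 7 8 4)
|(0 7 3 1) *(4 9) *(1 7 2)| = |(0 2 1)(3 7)(4 9)| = 6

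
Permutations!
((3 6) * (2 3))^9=((2 3 6))^9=(6)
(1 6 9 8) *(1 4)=(1 6 9 8 4)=[0, 6, 2, 3, 1, 5, 9, 7, 4, 8]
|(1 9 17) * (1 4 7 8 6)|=|(1 9 17 4 7 8 6)|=7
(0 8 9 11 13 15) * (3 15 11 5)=(0 8 9 5 3 15)(11 13)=[8, 1, 2, 15, 4, 3, 6, 7, 9, 5, 10, 13, 12, 11, 14, 0]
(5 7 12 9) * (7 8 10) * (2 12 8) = (2 12 9 5)(7 8 10) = [0, 1, 12, 3, 4, 2, 6, 8, 10, 5, 7, 11, 9]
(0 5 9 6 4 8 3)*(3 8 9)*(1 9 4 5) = [1, 9, 2, 0, 4, 3, 5, 7, 8, 6] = (0 1 9 6 5 3)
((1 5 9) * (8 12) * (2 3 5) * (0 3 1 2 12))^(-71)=((0 3 5 9 2 1 12 8))^(-71)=(0 3 5 9 2 1 12 8)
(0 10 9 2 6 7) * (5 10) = [5, 1, 6, 3, 4, 10, 7, 0, 8, 2, 9] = (0 5 10 9 2 6 7)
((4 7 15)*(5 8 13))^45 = (15)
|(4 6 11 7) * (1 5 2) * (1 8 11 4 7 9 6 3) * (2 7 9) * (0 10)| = |(0 10)(1 5 7 9 6 4 3)(2 8 11)| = 42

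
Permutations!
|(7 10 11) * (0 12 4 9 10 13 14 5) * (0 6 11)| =|(0 12 4 9 10)(5 6 11 7 13 14)| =30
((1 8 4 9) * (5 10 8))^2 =(1 10 4)(5 8 9)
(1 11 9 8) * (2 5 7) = [0, 11, 5, 3, 4, 7, 6, 2, 1, 8, 10, 9] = (1 11 9 8)(2 5 7)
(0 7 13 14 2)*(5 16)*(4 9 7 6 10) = (0 6 10 4 9 7 13 14 2)(5 16) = [6, 1, 0, 3, 9, 16, 10, 13, 8, 7, 4, 11, 12, 14, 2, 15, 5]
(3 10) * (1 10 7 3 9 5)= (1 10 9 5)(3 7)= [0, 10, 2, 7, 4, 1, 6, 3, 8, 5, 9]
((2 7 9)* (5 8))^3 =(9)(5 8)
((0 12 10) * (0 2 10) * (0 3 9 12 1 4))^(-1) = ((0 1 4)(2 10)(3 9 12))^(-1) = (0 4 1)(2 10)(3 12 9)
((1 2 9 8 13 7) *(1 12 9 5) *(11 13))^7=(1 2 5)(7 12 9 8 11 13)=((1 2 5)(7 12 9 8 11 13))^7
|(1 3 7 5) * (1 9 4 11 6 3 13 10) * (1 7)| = 10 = |(1 13 10 7 5 9 4 11 6 3)|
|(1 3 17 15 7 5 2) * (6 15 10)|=|(1 3 17 10 6 15 7 5 2)|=9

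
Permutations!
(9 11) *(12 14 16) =(9 11)(12 14 16) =[0, 1, 2, 3, 4, 5, 6, 7, 8, 11, 10, 9, 14, 13, 16, 15, 12]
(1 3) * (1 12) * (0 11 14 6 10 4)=[11, 3, 2, 12, 0, 5, 10, 7, 8, 9, 4, 14, 1, 13, 6]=(0 11 14 6 10 4)(1 3 12)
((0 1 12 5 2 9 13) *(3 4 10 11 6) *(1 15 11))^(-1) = ((0 15 11 6 3 4 10 1 12 5 2 9 13))^(-1) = (0 13 9 2 5 12 1 10 4 3 6 11 15)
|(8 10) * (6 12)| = |(6 12)(8 10)| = 2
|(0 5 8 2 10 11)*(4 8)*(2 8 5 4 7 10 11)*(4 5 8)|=6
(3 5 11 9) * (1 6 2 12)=(1 6 2 12)(3 5 11 9)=[0, 6, 12, 5, 4, 11, 2, 7, 8, 3, 10, 9, 1]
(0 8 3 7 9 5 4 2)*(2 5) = (0 8 3 7 9 2)(4 5) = [8, 1, 0, 7, 5, 4, 6, 9, 3, 2]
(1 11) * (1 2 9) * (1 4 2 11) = (11)(2 9 4) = [0, 1, 9, 3, 2, 5, 6, 7, 8, 4, 10, 11]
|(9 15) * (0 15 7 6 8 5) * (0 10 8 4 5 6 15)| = |(4 5 10 8 6)(7 15 9)| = 15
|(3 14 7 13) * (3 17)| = 5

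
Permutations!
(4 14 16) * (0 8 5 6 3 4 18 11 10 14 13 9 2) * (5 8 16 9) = (0 16 18 11 10 14 9 2)(3 4 13 5 6) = [16, 1, 0, 4, 13, 6, 3, 7, 8, 2, 14, 10, 12, 5, 9, 15, 18, 17, 11]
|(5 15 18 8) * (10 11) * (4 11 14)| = 4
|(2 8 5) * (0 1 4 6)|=|(0 1 4 6)(2 8 5)|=12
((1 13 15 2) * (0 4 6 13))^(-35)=((0 4 6 13 15 2 1))^(-35)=(15)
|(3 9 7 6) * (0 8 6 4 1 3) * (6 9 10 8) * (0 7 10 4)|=3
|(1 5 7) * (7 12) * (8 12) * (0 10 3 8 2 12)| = 20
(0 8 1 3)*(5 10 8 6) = [6, 3, 2, 0, 4, 10, 5, 7, 1, 9, 8] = (0 6 5 10 8 1 3)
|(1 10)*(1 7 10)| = |(7 10)| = 2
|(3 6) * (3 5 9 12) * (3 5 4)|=3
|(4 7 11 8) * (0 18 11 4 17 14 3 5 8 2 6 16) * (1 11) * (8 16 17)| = 22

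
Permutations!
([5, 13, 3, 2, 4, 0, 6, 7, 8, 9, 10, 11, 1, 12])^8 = (1 12 13)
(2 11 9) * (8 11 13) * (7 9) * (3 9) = [0, 1, 13, 9, 4, 5, 6, 3, 11, 2, 10, 7, 12, 8] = (2 13 8 11 7 3 9)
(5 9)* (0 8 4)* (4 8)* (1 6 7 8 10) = (0 4)(1 6 7 8 10)(5 9) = [4, 6, 2, 3, 0, 9, 7, 8, 10, 5, 1]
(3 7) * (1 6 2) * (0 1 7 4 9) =[1, 6, 7, 4, 9, 5, 2, 3, 8, 0] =(0 1 6 2 7 3 4 9)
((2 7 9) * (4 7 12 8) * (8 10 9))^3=(2 9 10 12)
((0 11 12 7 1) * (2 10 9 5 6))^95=(12)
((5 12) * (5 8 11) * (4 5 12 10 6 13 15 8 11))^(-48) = ((4 5 10 6 13 15 8)(11 12))^(-48) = (4 5 10 6 13 15 8)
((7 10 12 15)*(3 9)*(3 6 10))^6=(3 7 15 12 10 6 9)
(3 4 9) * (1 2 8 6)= (1 2 8 6)(3 4 9)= [0, 2, 8, 4, 9, 5, 1, 7, 6, 3]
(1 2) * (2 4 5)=(1 4 5 2)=[0, 4, 1, 3, 5, 2]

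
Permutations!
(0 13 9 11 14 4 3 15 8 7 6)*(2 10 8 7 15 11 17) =(0 13 9 17 2 10 8 15 7 6)(3 11 14 4) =[13, 1, 10, 11, 3, 5, 0, 6, 15, 17, 8, 14, 12, 9, 4, 7, 16, 2]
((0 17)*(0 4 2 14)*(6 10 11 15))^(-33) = ((0 17 4 2 14)(6 10 11 15))^(-33) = (0 4 14 17 2)(6 15 11 10)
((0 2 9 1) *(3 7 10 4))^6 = (0 9)(1 2)(3 10)(4 7)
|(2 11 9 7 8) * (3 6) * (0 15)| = 10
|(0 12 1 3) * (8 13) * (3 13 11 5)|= 8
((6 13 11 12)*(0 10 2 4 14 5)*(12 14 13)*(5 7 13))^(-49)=((0 10 2 4 5)(6 12)(7 13 11 14))^(-49)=(0 10 2 4 5)(6 12)(7 14 11 13)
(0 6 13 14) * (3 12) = (0 6 13 14)(3 12) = [6, 1, 2, 12, 4, 5, 13, 7, 8, 9, 10, 11, 3, 14, 0]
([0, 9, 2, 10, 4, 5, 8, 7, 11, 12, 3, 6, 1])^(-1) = [0, 12, 2, 10, 4, 5, 11, 7, 6, 1, 3, 8, 9]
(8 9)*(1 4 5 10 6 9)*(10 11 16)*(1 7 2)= (1 4 5 11 16 10 6 9 8 7 2)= [0, 4, 1, 3, 5, 11, 9, 2, 7, 8, 6, 16, 12, 13, 14, 15, 10]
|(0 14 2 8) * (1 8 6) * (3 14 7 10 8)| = 20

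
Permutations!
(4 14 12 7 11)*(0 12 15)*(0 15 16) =(0 12 7 11 4 14 16) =[12, 1, 2, 3, 14, 5, 6, 11, 8, 9, 10, 4, 7, 13, 16, 15, 0]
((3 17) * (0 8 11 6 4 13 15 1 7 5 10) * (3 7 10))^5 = (0 13 8 15 11 1 6 10 4)(3 17 7 5)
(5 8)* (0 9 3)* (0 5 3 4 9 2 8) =[2, 1, 8, 5, 9, 0, 6, 7, 3, 4] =(0 2 8 3 5)(4 9)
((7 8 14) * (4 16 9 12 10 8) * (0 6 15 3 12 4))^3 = (16)(0 3 8)(6 12 14)(7 15 10)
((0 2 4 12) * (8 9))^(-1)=(0 12 4 2)(8 9)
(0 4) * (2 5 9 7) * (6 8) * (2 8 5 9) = (0 4)(2 9 7 8 6 5) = [4, 1, 9, 3, 0, 2, 5, 8, 6, 7]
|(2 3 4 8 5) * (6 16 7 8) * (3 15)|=|(2 15 3 4 6 16 7 8 5)|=9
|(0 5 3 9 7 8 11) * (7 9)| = 6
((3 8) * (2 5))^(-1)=((2 5)(3 8))^(-1)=(2 5)(3 8)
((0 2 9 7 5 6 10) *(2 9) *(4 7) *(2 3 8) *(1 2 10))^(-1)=(0 10 8 3 2 1 6 5 7 4 9)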